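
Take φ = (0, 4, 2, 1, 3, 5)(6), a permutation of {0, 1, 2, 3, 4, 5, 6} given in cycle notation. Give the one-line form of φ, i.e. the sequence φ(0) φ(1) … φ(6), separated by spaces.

4 3 1 5 2 0 6

Reading each image from the cycles: 0→4, 1→3, 2→1, 3→5, 4→2, 5→0, 6→6.
Listing these in domain order gives 4 3 1 5 2 0 6.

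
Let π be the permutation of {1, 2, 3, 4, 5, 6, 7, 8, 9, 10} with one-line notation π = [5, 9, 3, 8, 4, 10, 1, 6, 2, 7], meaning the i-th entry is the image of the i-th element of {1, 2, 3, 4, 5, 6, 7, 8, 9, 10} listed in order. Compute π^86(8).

10

Tracing 8 → 6 → … returns to 8 after 7 steps, so 8 lies in a 7-cycle (1 5 4 8 6 10 7).
On a 7-cycle, π^7 is the identity, so π^86 = π^2 there (86 ≡ 2 mod 7).
Stepping 2 places around the cycle: 8 → 6 → 10.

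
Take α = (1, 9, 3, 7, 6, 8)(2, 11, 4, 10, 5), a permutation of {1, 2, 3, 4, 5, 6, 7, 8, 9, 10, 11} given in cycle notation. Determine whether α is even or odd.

The cycle lengths are 6, 5.
A cycle is odd iff its length is even; α has 1 even-length cycle, so sgn(α) = (−1)^1 and α is odd.

odd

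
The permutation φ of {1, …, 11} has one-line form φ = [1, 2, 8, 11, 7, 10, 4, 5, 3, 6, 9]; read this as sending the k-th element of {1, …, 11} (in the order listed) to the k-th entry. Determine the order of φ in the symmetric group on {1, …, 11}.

14

Writing φ as disjoint cycles, the cycle lengths are 7, 2, 1, 1.
The order of φ is the least common multiple of its cycle lengths: lcm(7, 2) = 14.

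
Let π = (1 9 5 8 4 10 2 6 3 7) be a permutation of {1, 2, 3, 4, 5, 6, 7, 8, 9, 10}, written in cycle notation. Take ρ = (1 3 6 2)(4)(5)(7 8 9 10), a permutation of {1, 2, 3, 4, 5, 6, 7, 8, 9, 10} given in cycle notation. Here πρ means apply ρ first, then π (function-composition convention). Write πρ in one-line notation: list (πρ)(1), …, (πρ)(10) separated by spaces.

For each element, apply ρ then π: 1 → 3 → 7; 2 → 1 → 9; 3 → 6 → 3; 4 → 4 → 10; 5 → 5 → 8; 6 → 2 → 6; 7 → 8 → 4; 8 → 9 → 5; 9 → 10 → 2; 10 → 7 → 1.
So πρ in one-line form is 7 9 3 10 8 6 4 5 2 1.

7 9 3 10 8 6 4 5 2 1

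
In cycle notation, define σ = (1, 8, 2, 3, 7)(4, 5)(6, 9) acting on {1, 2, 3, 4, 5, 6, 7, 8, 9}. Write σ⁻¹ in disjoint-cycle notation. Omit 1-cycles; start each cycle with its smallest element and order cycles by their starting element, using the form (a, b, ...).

(1, 7, 3, 2, 8)(4, 5)(6, 9)

The inverse reverses each cycle.
Reversing each cycle of σ and rotating so the smallest element leads gives (1, 7, 3, 2, 8)(4, 5)(6, 9).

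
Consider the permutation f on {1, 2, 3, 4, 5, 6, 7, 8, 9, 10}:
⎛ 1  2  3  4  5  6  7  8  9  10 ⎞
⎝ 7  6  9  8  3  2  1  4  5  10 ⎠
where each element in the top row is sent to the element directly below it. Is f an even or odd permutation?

In disjoint-cycle form the cycle lengths are 3, 2, 2, 2, 1.
A cycle of length ℓ contributes ℓ−1 transpositions, so f is a product of 2 + 1 + 1 + 1 = 5 transpositions — odd.

odd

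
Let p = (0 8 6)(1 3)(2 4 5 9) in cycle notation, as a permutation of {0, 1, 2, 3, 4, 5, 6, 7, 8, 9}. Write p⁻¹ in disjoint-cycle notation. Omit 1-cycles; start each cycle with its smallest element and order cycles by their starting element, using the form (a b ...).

(0 6 8)(1 3)(2 9 5 4)

If p sends a → b within a cycle, p⁻¹ sends b → a; equivalently, reverse each cycle.
Reversing each cycle of p and rotating so the smallest element leads gives (0 6 8)(1 3)(2 9 5 4).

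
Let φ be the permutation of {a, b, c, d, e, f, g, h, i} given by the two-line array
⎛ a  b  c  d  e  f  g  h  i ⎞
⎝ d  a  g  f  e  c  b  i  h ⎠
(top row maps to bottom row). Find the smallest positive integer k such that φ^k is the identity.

The disjoint-cycle form of φ has cycle lengths 6, 2, 1.
The order of φ is the least common multiple of its cycle lengths: lcm(6, 2) = 6.

6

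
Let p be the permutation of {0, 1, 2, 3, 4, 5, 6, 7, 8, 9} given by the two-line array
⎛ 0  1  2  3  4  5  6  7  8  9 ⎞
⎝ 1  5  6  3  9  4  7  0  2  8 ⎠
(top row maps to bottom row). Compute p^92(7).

Tracing 7 → 0 → … returns to 7 after 9 steps, so 7 lies in a 9-cycle (0, 1, 5, 4, 9, 8, 2, 6, 7).
Since the cycle has length 9, p^92 acts on it the same as p^2 (92 mod 9 = 2).
Advancing 2 steps from 7: 7 → 0 → 1.

1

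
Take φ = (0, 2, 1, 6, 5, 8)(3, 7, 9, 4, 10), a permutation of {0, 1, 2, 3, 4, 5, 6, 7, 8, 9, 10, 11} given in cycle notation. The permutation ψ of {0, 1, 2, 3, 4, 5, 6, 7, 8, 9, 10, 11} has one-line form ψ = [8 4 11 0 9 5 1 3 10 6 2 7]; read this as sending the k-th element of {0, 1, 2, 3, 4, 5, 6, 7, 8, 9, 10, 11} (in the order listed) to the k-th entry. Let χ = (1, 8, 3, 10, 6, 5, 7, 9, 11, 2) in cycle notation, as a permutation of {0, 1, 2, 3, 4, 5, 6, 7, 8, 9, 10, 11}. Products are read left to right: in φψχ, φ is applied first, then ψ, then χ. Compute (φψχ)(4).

1

(φψχ)(4) = χ(ψ(φ(4))). φ(4) = 10, then ψ(10) = 2, then χ(2) = 1, so the result is 1.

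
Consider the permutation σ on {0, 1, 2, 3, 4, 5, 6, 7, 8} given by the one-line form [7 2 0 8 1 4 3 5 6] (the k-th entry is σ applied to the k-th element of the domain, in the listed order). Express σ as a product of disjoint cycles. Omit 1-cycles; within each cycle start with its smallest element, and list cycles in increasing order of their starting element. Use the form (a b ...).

(0 7 5 4 1 2)(3 8 6)

From 0: 0 → 7 → 5 → 4 → 1 → 2 → 0, closing the cycle (0 7 5 4 1 2).
Continuing from each remaining unvisited element yields (0 7 5 4 1 2)(3 8 6).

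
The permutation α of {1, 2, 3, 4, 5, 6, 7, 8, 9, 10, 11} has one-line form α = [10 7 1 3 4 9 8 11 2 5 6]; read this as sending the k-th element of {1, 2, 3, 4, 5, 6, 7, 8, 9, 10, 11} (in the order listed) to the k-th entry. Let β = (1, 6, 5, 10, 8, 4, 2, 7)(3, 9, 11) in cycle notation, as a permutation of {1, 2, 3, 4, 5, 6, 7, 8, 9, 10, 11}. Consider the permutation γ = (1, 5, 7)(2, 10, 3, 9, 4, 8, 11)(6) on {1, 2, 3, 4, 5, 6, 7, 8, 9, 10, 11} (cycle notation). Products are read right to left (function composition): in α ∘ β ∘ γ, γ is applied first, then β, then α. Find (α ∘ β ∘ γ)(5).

10

(α ∘ β ∘ γ)(5) = α(β(γ(5))). γ(5) = 7, then β(7) = 1, then α(1) = 10, so the result is 10.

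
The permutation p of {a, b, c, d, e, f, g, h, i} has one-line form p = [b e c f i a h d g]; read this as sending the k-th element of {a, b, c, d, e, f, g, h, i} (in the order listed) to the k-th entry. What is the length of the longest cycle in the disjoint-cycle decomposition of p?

8

Decomposing into disjoint cycles gives (a, b, e, i, g, h, d, f); the longest has length 8.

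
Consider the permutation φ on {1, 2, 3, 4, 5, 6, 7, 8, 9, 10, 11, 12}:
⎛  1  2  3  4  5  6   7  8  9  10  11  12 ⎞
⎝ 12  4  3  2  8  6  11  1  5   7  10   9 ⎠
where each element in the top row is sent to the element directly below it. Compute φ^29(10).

11

Tracing 10 → 7 → … returns to 10 after 3 steps, so 10 lies in a 3-cycle (7, 11, 10).
Powers repeat with period 3 on this cycle, and 29 mod 3 = 2, so φ^29(10) = φ^2(10).
Advancing 2 steps from 10: 10 → 7 → 11.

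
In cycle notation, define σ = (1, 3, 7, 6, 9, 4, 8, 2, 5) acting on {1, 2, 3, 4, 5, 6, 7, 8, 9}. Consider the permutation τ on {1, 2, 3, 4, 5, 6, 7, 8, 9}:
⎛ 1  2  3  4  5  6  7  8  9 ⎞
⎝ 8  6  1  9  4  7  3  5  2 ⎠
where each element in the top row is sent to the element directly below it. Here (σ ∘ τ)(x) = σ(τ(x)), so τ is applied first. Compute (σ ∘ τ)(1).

First apply τ: τ(1) = 8, then σ(8) = 2. Thus (σ ∘ τ)(1) = 2.

2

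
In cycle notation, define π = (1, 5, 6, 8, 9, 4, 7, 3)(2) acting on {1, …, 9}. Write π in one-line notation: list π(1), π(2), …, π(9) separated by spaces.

5 2 1 7 6 8 3 9 4

Image by image: 1↦5, 2↦2, 3↦1, 4↦7, 5↦6, 6↦8, 7↦3, 8↦9, 9↦4.
Listing these in domain order gives 5 2 1 7 6 8 3 9 4.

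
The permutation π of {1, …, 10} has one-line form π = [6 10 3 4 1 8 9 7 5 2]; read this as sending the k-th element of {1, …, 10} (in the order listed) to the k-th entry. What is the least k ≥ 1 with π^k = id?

6

Decomposing into disjoint cycles gives cycle lengths 6, 2, 1, 1.
The order is lcm(6, 2) = 6.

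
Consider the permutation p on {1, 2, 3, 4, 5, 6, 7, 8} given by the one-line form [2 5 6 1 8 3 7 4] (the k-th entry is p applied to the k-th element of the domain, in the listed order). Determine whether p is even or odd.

odd

In disjoint-cycle form the cycle lengths are 5, 2, 1.
A cycle of length ℓ contributes ℓ−1 transpositions, so p is a product of 4 + 1 = 5 transpositions — odd.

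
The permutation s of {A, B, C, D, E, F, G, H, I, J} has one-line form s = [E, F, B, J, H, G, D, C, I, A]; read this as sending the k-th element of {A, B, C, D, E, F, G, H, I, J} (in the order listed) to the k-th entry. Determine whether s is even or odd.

even

In disjoint-cycle form the cycle lengths are 9, 1.
A cycle is odd iff its length is even; s has 0 even-length cycles, so sgn(s) = (−1)^0 and s is even.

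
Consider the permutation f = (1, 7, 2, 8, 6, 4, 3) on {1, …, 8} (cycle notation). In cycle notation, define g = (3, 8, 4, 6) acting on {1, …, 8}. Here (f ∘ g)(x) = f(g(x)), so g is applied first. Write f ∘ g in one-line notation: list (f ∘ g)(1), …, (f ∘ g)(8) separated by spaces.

7 8 6 4 5 1 2 3

(f ∘ g)(x) = f(g(x)). Computing each image: f(g(1)) = f(1) = 7, f(g(2)) = f(2) = 8, f(g(3)) = f(8) = 6, f(g(4)) = f(6) = 4, f(g(5)) = f(5) = 5, f(g(6)) = f(3) = 1, f(g(7)) = f(7) = 2, f(g(8)) = f(4) = 3.
Hence f ∘ g = [7 8 6 4 5 1 2 3].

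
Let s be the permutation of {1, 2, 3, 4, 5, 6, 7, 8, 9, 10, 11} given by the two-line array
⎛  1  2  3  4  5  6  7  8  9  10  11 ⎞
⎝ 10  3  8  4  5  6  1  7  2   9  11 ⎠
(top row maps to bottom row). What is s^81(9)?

Tracing 9 → 2 → … returns to 9 after 7 steps, so 9 lies in a 7-cycle (1, 10, 9, 2, 3, 8, 7).
On a 7-cycle, s^7 is the identity, so s^81 = s^4 there (81 ≡ 4 mod 7).
Stepping 4 places around the cycle: 9 → 2 → 3 → 8 → 7.

7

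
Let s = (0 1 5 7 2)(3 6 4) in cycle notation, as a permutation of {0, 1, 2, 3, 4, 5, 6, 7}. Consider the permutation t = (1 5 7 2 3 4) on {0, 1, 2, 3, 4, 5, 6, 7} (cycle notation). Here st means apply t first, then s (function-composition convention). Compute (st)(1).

First apply t: t(1) = 5, then s(5) = 7. Thus (st)(1) = 7.

7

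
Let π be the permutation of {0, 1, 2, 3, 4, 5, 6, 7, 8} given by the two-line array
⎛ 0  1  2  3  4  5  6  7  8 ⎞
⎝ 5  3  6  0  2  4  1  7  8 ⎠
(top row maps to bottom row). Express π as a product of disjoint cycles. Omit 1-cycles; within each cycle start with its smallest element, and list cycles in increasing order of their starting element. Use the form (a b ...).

(0 5 4 2 6 1 3)

Start at 0 and follow images: 0 → 5 → 4 → 2 → 6 → 1 → 3 → 0, giving the cycle (0 5 4 2 6 1 3).
Continuing from each remaining unvisited element yields (0 5 4 2 6 1 3).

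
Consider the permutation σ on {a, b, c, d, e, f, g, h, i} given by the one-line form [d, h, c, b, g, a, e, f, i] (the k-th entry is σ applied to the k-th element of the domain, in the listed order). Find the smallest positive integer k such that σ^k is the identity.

10

The disjoint-cycle form of σ has cycle lengths 5, 2, 1, 1.
The order is lcm(5, 2) = 10.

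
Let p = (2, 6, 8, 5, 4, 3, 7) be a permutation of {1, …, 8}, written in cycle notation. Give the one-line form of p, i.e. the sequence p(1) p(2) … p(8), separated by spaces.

1 6 7 3 4 8 2 5

Each element maps to the next entry in its cycle (wrapping to the front): 1→1, 2→6, 3→7, 4→3, 5→4, 6→8, 7→2, 8→5.
Listing these in domain order gives 1 6 7 3 4 8 2 5.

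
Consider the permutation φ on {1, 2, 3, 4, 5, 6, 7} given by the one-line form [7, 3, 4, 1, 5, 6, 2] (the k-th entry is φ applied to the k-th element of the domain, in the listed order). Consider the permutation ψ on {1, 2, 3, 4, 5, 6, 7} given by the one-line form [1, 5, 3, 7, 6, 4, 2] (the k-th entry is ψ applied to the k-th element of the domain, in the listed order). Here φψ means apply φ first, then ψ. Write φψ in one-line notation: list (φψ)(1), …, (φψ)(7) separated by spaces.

Chase each element through φ then ψ: 1 → 7 → 2; 2 → 3 → 3; 3 → 4 → 7; 4 → 1 → 1; 5 → 5 → 6; 6 → 6 → 4; 7 → 2 → 5.
Collecting the images, φψ = [2 3 7 1 6 4 5].

2 3 7 1 6 4 5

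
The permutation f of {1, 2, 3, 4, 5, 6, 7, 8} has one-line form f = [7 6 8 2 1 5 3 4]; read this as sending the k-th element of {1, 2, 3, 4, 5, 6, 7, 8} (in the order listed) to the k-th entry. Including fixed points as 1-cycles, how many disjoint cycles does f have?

1

The cycle decomposition is (1, 7, 3, 8, 4, 2, 6, 5), which has 1 cycle (counting 1-cycles).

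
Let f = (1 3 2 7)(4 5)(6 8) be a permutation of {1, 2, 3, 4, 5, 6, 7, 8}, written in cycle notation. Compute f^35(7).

2

7 lies in the 4-cycle (1 3 2 7).
On a 4-cycle, f^4 is the identity, so f^35 = f^3 there (35 ≡ 3 mod 4).
Stepping 3 places around the cycle: 7 → 1 → 3 → 2.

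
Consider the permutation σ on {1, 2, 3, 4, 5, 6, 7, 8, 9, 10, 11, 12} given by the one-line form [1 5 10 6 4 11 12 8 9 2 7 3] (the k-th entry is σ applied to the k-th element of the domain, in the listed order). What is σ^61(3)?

Tracing 3 → 10 → … returns to 3 after 9 steps, so 3 lies in a 9-cycle (2, 5, 4, 6, 11, 7, 12, 3, 10).
Powers repeat with period 9 on this cycle, and 61 mod 9 = 7, so σ^61(3) = σ^7(3).
Advancing 7 steps from 3: 3 → 10 → 2 → 5 → 4 → 6 → 11 → 7.

7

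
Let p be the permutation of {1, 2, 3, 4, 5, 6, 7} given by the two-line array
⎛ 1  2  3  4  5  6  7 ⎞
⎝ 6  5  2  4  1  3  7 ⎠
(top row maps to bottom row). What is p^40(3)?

3

Tracing 3 → 2 → … returns to 3 after 5 steps, so 3 lies in a 5-cycle (1, 6, 3, 2, 5).
Powers repeat with period 5 on this cycle, and 40 mod 5 = 0, so p^40(3) = p^0(3).
So p^40(3) = 3.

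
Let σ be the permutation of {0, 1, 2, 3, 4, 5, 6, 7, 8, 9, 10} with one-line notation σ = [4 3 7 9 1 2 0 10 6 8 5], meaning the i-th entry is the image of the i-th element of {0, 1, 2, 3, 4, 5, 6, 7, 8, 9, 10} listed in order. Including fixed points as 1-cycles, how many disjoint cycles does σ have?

2

The cycle decomposition is (0 4 1 3 9 8 6)(2 7 10 5), which has 2 cycles (counting 1-cycles).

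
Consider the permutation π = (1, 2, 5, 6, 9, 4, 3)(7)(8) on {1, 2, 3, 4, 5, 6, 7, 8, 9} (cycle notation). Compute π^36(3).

3 lies in the 7-cycle (1, 2, 5, 6, 9, 4, 3).
On a 7-cycle, π^7 is the identity, so π^36 = π^1 there (36 ≡ 1 mod 7).
Stepping 1 place around the cycle: 3 → 1.

1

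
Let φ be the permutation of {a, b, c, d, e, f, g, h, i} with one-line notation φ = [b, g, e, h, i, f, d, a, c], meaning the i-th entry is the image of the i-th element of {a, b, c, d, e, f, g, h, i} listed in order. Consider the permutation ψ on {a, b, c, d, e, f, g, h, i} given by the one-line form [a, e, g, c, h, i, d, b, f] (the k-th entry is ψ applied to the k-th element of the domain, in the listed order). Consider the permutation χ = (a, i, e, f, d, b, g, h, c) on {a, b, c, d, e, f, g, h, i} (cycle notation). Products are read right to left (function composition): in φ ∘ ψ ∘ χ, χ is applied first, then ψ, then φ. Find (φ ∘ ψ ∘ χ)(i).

Apply the permutations in order: χ(i) = e, then ψ(e) = h, then φ(h) = a. So (φ ∘ ψ ∘ χ)(i) = a.

a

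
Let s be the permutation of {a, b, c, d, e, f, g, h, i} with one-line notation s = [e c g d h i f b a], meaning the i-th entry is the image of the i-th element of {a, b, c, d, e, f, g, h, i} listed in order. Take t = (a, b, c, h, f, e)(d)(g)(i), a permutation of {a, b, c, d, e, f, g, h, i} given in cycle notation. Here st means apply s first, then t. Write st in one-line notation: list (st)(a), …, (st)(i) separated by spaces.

a h g d f i e c b

(st)(x) = t(s(x)). Computing each image: t(s(a)) = t(e) = a, t(s(b)) = t(c) = h, t(s(c)) = t(g) = g, t(s(d)) = t(d) = d, t(s(e)) = t(h) = f, t(s(f)) = t(i) = i, t(s(g)) = t(f) = e, t(s(h)) = t(b) = c, t(s(i)) = t(a) = b.
Hence st = [a h g d f i e c b].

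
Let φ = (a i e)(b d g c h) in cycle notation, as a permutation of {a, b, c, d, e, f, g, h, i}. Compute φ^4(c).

g

c lies in the 5-cycle (b d g c h).
Stepping 4 places around the cycle: c → h → b → d → g.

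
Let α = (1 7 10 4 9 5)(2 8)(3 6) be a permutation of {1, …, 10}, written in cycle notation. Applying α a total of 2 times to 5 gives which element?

7

5 lies in the 6-cycle (1 7 10 4 9 5).
Stepping 2 places around the cycle: 5 → 1 → 7.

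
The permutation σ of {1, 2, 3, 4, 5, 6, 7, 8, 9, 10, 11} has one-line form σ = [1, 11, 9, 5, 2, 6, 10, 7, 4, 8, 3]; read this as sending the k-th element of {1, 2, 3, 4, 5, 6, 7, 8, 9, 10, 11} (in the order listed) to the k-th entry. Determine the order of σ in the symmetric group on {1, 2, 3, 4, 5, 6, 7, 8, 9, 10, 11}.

6

The disjoint-cycle form of σ has cycle lengths 6, 3, 1, 1.
The order of σ is the least common multiple of its cycle lengths: lcm(6, 3) = 6.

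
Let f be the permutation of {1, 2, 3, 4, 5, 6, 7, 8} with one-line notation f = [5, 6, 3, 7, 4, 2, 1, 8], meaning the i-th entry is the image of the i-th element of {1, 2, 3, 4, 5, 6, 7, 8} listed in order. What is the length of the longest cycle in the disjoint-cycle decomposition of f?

4

Decomposing into disjoint cycles gives (1, 5, 4, 7)(2, 6); the longest has length 4.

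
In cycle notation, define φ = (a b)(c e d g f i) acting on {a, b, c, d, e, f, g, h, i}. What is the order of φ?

6

The cycle type of φ is (6, 2, 1).
Since disjoint cycles commute, ord(φ) = lcm(6, 2) = 6.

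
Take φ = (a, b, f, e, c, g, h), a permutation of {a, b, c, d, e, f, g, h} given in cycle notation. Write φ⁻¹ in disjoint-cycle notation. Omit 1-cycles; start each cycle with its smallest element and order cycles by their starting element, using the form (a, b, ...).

Inverting a permutation written in cycle notation just reverses the order within every cycle.
Reversing each cycle of φ and rotating so the smallest element leads gives (a, h, g, c, e, f, b).

(a, h, g, c, e, f, b)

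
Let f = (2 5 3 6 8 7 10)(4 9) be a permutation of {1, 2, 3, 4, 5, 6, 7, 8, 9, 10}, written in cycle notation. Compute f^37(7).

7 lies in the 7-cycle (2 5 3 6 8 7 10).
Powers repeat with period 7 on this cycle, and 37 mod 7 = 2, so f^37(7) = f^2(7).
Advancing 2 steps from 7: 7 → 10 → 2.

2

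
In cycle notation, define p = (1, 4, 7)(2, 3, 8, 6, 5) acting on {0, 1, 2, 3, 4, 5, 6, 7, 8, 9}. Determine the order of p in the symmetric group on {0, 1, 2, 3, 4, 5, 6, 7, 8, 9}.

15

The cycle type of p is (5, 3, 1, 1).
Since disjoint cycles commute, ord(p) = lcm(5, 3) = 15.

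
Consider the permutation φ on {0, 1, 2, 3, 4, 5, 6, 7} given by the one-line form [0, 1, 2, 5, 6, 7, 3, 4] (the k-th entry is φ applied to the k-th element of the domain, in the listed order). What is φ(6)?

6 is element number 7 of the domain, and entry number 7 of the one-line form is 3, so φ(6) = 3.

3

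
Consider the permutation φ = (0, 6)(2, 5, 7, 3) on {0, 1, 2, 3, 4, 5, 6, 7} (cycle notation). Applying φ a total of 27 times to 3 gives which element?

3 lies in the 4-cycle (2, 5, 7, 3).
Powers repeat with period 4 on this cycle, and 27 mod 4 = 3, so φ^27(3) = φ^3(3).
Advancing 3 steps from 3: 3 → 2 → 5 → 7.

7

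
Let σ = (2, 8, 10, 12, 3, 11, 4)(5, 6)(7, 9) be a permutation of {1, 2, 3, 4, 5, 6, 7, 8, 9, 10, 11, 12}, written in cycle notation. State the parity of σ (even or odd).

even

The cycle lengths are 7, 2, 2, 1.
A cycle is odd iff its length is even; σ has 2 even-length cycles, so sgn(σ) = (−1)^2 and σ is even.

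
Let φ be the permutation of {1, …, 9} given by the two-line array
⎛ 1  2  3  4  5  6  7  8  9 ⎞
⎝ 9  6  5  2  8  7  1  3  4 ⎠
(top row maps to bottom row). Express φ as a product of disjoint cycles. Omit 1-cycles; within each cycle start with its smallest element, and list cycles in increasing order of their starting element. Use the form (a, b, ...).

Start at 1 and follow images: 1 → 9 → 4 → 2 → 6 → 7 → 1, giving the cycle (1, 9, 4, 2, 6, 7).
Continuing from each remaining unvisited element yields (1, 9, 4, 2, 6, 7)(3, 5, 8).

(1, 9, 4, 2, 6, 7)(3, 5, 8)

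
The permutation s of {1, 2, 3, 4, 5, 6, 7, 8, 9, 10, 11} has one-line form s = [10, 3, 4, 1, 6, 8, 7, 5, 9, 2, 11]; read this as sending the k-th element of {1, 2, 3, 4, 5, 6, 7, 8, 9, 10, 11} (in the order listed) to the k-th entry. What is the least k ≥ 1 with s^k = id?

Writing s as disjoint cycles, the cycle lengths are 5, 3, 1, 1, 1.
The order is lcm(5, 3) = 15.

15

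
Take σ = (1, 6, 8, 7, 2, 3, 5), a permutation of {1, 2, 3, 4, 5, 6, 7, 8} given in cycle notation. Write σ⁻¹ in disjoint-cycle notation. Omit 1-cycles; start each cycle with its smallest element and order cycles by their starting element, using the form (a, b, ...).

Inverting a permutation written in cycle notation just reverses the order within every cycle.
After reversing and putting each cycle's least element first, σ⁻¹ = (1, 5, 3, 2, 7, 8, 6).

(1, 5, 3, 2, 7, 8, 6)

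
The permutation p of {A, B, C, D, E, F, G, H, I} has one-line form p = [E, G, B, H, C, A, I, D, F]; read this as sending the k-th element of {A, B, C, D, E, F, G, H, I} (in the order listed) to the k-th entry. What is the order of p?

The disjoint-cycle form of p has cycle lengths 7, 2.
The order of p is the least common multiple of its cycle lengths: lcm(7, 2) = 14.

14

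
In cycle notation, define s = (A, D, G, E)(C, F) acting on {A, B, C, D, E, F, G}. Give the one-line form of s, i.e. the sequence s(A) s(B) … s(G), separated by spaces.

D B F G A C E

Image by image: A→D, B→B, C→F, D→G, E→A, F→C, G→E.
So the one-line form is D B F G A C E.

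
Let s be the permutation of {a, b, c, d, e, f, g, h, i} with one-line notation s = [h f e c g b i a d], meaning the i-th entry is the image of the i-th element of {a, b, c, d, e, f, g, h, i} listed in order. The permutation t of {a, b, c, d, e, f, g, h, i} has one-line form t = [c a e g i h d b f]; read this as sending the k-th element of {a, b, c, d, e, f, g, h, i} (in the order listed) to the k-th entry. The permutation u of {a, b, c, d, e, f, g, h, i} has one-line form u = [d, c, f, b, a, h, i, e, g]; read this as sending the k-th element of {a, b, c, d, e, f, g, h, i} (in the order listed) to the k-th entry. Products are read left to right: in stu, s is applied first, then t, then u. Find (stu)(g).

h

Apply the permutations in order: s(g) = i, then t(i) = f, then u(f) = h. So (stu)(g) = h.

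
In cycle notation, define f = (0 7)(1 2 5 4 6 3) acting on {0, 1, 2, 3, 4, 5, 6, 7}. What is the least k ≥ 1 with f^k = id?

6

The disjoint cycles have lengths 6, 2.
The order of f is the least common multiple of its cycle lengths: lcm(6, 2) = 6.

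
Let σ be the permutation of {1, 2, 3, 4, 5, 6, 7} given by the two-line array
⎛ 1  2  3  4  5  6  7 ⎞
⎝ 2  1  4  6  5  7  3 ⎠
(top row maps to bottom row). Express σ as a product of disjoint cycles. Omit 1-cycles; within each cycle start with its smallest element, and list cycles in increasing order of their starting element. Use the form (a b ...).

From 1: 1 → 2 → 1, closing the cycle (1 2).
Continuing from each remaining unvisited element yields (1 2)(3 4 6 7).

(1 2)(3 4 6 7)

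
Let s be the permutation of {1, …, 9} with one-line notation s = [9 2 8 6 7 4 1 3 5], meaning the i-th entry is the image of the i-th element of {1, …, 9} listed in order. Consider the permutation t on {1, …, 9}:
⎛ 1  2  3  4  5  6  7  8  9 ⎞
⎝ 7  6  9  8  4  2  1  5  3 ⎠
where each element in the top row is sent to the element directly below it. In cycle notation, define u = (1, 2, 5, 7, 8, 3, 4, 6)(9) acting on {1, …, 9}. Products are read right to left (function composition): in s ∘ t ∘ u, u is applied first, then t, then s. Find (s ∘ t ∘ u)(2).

6

Chase 2: u(2) = 5; t(5) = 4; s(4) = 6. Hence (s ∘ t ∘ u)(2) = 6.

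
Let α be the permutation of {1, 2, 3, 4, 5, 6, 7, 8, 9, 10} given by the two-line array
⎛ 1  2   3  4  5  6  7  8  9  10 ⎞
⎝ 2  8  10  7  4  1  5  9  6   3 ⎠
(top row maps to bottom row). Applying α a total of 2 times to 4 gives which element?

5

Tracing 4 → 7 → … returns to 4 after 3 steps, so 4 lies in a 3-cycle (4, 7, 5).
Stepping 2 places around the cycle: 4 → 7 → 5.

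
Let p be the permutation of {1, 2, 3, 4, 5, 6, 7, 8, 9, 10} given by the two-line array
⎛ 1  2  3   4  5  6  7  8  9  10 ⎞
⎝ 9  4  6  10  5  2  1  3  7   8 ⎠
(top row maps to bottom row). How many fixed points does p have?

1

The fixed points (elements with p(x) = x) are {5}, so there is 1.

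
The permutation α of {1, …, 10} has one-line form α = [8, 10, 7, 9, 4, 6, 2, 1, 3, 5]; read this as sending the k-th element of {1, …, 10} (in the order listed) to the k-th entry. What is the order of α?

Decomposing into disjoint cycles gives cycle lengths 7, 2, 1.
The order is lcm(7, 2) = 14.

14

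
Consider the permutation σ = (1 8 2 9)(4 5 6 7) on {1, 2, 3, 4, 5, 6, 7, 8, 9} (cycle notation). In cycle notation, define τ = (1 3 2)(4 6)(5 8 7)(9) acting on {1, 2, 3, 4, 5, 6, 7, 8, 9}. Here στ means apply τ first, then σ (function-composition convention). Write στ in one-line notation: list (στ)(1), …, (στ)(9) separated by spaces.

3 8 9 7 2 5 6 4 1

For each element, apply τ then σ: 1 → 3 → 3; 2 → 1 → 8; 3 → 2 → 9; 4 → 6 → 7; 5 → 8 → 2; 6 → 4 → 5; 7 → 5 → 6; 8 → 7 → 4; 9 → 9 → 1.
Collecting the images, στ = [3 8 9 7 2 5 6 4 1].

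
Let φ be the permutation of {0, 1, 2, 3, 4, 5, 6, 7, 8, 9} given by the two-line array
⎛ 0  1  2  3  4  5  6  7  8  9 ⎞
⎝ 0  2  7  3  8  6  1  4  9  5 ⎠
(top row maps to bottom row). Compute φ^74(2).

Tracing 2 → 7 → … returns to 2 after 8 steps, so 2 lies in an 8-cycle (1, 2, 7, 4, 8, 9, 5, 6).
Powers repeat with period 8 on this cycle, and 74 mod 8 = 2, so φ^74(2) = φ^2(2).
Stepping 2 places around the cycle: 2 → 7 → 4.

4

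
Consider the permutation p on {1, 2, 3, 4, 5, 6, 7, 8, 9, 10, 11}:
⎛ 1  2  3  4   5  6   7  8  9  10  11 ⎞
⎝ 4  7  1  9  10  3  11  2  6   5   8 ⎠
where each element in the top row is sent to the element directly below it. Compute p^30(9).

9

Tracing 9 → 6 → … returns to 9 after 5 steps, so 9 lies in a 5-cycle (1, 4, 9, 6, 3).
On a 5-cycle, p^5 is the identity, so p^30 = p^0 there (30 ≡ 0 mod 5).
So p^30(9) = 9.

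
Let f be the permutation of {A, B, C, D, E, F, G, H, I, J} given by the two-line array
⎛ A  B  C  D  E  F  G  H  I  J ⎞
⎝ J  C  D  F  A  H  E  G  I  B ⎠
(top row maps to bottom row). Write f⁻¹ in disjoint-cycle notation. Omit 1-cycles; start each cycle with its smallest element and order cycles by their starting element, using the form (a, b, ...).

The cycle decomposition of f is (A, J, B, C, D, F, H, G, E).
Reversing each cycle (and rotating so the smallest element leads) gives f⁻¹ = (A, E, G, H, F, D, C, B, J).

(A, E, G, H, F, D, C, B, J)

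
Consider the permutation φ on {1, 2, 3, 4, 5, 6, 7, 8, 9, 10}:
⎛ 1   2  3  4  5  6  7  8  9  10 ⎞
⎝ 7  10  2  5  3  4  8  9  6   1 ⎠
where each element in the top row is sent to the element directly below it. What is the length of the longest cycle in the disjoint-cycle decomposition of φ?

10

Decomposing into disjoint cycles gives (1 7 8 9 6 4 5 3 2 10); the longest has length 10.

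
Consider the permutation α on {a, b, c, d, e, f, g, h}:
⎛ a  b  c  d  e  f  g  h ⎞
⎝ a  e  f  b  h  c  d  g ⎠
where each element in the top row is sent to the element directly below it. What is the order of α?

10

Writing α as disjoint cycles, the cycle lengths are 5, 2, 1.
The order of α is the least common multiple of its cycle lengths: lcm(5, 2) = 10.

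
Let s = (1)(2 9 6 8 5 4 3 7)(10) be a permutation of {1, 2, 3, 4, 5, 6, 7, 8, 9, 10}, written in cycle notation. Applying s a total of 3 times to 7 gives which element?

6

7 lies in the 8-cycle (2 9 6 8 5 4 3 7).
Advancing 3 steps from 7: 7 → 2 → 9 → 6.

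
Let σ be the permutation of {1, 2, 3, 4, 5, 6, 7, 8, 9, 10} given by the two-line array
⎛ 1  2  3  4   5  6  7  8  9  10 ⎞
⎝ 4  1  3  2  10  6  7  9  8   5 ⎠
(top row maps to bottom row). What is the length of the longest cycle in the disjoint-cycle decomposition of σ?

3

Decomposing into disjoint cycles gives (1, 4, 2)(5, 10)(8, 9); the longest has length 3.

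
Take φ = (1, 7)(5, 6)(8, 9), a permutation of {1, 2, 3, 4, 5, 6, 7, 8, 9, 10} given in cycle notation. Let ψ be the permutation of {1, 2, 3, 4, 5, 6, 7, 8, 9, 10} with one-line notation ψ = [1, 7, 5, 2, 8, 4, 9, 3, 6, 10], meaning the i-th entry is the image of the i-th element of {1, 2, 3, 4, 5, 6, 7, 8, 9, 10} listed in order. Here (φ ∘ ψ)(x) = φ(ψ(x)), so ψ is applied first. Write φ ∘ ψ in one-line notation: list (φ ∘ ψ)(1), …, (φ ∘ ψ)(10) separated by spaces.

7 1 6 2 9 4 8 3 5 10

For each element, apply ψ then φ: 1 → 1 → 7; 2 → 7 → 1; 3 → 5 → 6; 4 → 2 → 2; 5 → 8 → 9; 6 → 4 → 4; 7 → 9 → 8; 8 → 3 → 3; 9 → 6 → 5; 10 → 10 → 10.
So φ ∘ ψ in one-line form is 7 1 6 2 9 4 8 3 5 10.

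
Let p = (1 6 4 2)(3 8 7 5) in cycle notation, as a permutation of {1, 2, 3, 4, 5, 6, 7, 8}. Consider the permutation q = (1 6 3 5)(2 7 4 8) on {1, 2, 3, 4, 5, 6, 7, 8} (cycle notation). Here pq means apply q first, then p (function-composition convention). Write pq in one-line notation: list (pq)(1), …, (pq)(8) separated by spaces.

(pq)(x) = p(q(x)). Computing each image: p(q(1)) = p(6) = 4, p(q(2)) = p(7) = 5, p(q(3)) = p(5) = 3, p(q(4)) = p(8) = 7, p(q(5)) = p(1) = 6, p(q(6)) = p(3) = 8, p(q(7)) = p(4) = 2, p(q(8)) = p(2) = 1.
Hence pq = [4 5 3 7 6 8 2 1].

4 5 3 7 6 8 2 1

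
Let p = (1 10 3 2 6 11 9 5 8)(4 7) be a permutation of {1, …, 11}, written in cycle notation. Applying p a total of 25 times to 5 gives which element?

5 lies in the 9-cycle (1 10 3 2 6 11 9 5 8).
Since the cycle has length 9, p^25 acts on it the same as p^7 (25 mod 9 = 7).
Advancing 7 steps from 5: 5 → 8 → 1 → 10 → 3 → 2 → 6 → 11.

11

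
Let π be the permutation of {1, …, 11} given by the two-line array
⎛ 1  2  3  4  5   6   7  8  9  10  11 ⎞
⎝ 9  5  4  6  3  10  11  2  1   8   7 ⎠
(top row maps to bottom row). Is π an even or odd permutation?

even

In disjoint-cycle form the cycle lengths are 7, 2, 2.
A cycle of length ℓ contributes ℓ−1 transpositions, so π is a product of 6 + 1 + 1 = 8 transpositions — even.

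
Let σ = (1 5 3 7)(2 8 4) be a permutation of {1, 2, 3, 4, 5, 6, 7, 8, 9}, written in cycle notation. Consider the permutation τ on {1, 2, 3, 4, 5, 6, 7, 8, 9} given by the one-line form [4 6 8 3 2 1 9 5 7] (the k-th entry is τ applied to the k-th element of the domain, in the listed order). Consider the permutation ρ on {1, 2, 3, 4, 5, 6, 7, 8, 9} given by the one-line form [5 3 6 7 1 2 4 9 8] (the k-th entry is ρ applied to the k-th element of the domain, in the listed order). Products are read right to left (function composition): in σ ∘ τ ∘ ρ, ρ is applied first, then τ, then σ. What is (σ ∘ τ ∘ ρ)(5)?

Chase 5: ρ(5) = 1; τ(1) = 4; σ(4) = 2. Hence (σ ∘ τ ∘ ρ)(5) = 2.

2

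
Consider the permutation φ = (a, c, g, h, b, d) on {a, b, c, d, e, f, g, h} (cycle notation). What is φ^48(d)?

d

d lies in the 6-cycle (a, c, g, h, b, d).
On a 6-cycle, φ^6 is the identity, so φ^48 = φ^0 there (48 ≡ 0 mod 6).
So φ^48(d) = d.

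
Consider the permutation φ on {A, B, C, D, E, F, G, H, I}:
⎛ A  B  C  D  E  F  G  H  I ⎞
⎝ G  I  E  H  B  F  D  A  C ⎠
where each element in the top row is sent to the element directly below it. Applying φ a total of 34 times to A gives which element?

Tracing A → G → … returns to A after 4 steps, so A lies in a 4-cycle (A, G, D, H).
Since the cycle has length 4, φ^34 acts on it the same as φ^2 (34 mod 4 = 2).
Stepping 2 places around the cycle: A → G → D.

D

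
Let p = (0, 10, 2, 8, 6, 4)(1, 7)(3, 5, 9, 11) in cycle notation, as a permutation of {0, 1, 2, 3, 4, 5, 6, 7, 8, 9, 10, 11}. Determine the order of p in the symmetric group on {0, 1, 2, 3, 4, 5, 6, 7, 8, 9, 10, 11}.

12

The disjoint cycles have lengths 6, 4, 2.
Since disjoint cycles commute, ord(p) = lcm(6, 4, 2) = 12.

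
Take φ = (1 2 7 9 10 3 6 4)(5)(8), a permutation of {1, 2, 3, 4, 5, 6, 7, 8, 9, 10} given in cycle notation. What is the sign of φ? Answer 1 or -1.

-1

The cycle lengths are 8, 1, 1.
A cycle of length ℓ contributes ℓ−1 transpositions, so φ is a product of 7 transpositions — odd.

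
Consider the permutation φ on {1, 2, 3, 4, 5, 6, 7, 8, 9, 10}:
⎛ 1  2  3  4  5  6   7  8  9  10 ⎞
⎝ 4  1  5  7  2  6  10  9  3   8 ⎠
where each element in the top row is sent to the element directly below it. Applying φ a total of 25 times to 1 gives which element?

Tracing 1 → 4 → … returns to 1 after 9 steps, so 1 lies in a 9-cycle (1 4 7 10 8 9 3 5 2).
On a 9-cycle, φ^9 is the identity, so φ^25 = φ^7 there (25 ≡ 7 mod 9).
Stepping 7 places around the cycle: 1 → 4 → 7 → 10 → 8 → 9 → 3 → 5.

5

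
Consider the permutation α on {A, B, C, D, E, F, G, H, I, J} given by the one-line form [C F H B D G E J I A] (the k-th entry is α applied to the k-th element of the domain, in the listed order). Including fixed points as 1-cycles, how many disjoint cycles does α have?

3

The cycle decomposition is (A, C, H, J)(B, F, G, E, D)(I), which has 3 cycles (counting 1-cycles).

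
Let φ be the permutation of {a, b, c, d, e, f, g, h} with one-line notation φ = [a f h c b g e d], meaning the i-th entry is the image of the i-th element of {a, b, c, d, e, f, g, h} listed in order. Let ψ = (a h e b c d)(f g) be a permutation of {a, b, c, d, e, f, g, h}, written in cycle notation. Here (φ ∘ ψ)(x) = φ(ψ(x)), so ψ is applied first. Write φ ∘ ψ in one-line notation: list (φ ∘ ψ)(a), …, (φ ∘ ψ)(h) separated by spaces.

(φ ∘ ψ)(x) = φ(ψ(x)). Computing each image: φ(ψ(a)) = φ(h) = d, φ(ψ(b)) = φ(c) = h, φ(ψ(c)) = φ(d) = c, φ(ψ(d)) = φ(a) = a, φ(ψ(e)) = φ(b) = f, φ(ψ(f)) = φ(g) = e, φ(ψ(g)) = φ(f) = g, φ(ψ(h)) = φ(e) = b.
Hence φ ∘ ψ = [d h c a f e g b].

d h c a f e g b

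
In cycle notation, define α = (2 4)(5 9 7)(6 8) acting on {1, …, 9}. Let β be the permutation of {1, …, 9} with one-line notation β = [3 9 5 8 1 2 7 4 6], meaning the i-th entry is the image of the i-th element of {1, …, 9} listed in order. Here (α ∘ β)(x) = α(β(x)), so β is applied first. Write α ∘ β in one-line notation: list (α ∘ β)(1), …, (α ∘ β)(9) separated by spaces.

3 7 9 6 1 4 5 2 8

(α ∘ β)(x) = α(β(x)). Computing each image: α(β(1)) = α(3) = 3, α(β(2)) = α(9) = 7, α(β(3)) = α(5) = 9, α(β(4)) = α(8) = 6, α(β(5)) = α(1) = 1, α(β(6)) = α(2) = 4, α(β(7)) = α(7) = 5, α(β(8)) = α(4) = 2, α(β(9)) = α(6) = 8.
Hence α ∘ β = [3 7 9 6 1 4 5 2 8].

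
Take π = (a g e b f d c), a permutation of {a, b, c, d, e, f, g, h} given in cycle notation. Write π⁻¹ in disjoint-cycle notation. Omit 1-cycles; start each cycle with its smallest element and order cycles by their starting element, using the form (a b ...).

(a c d f b e g)

The inverse reverses each cycle.
Reversing each cycle of π and rotating so the smallest element leads gives (a c d f b e g).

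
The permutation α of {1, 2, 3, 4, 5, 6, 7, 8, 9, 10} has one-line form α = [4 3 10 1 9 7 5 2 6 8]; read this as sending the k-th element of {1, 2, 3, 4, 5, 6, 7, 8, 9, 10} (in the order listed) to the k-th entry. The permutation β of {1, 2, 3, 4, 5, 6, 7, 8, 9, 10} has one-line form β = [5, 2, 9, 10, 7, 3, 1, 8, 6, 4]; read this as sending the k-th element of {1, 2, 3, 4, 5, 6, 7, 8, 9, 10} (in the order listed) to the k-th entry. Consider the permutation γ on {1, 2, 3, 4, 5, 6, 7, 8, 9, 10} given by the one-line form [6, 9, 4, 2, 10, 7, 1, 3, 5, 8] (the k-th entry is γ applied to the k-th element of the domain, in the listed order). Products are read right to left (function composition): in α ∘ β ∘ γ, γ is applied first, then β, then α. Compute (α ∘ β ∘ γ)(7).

(α ∘ β ∘ γ)(7) = α(β(γ(7))). γ(7) = 1, then β(1) = 5, then α(5) = 9, so the result is 9.

9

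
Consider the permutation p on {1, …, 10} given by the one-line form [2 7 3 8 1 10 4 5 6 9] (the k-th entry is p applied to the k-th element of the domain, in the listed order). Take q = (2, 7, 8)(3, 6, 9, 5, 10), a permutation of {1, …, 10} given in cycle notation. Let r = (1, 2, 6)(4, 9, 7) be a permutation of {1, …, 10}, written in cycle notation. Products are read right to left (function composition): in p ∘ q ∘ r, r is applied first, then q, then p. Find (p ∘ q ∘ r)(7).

Apply the permutations in order: r(7) = 4, then q(4) = 4, then p(4) = 8. So (p ∘ q ∘ r)(7) = 8.

8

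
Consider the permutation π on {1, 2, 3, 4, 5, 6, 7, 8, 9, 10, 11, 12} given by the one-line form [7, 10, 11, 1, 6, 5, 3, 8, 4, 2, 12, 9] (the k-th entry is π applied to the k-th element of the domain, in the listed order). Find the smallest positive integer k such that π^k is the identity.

14

Writing π as disjoint cycles, the cycle lengths are 7, 2, 2, 1.
The order of π is the least common multiple of its cycle lengths: lcm(7, 2, 2) = 14.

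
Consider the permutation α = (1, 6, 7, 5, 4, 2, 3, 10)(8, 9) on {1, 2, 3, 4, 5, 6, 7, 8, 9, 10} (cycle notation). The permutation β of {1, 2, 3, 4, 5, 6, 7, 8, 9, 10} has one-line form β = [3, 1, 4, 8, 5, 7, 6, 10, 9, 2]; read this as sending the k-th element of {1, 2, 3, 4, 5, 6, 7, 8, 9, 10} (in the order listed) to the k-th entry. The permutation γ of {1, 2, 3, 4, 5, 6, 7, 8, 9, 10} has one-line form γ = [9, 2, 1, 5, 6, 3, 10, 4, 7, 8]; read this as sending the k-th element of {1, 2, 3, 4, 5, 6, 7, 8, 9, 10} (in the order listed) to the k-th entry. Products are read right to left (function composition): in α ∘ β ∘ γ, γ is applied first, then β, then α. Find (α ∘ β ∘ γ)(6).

Chase 6: γ(6) = 3; β(3) = 4; α(4) = 2. Hence (α ∘ β ∘ γ)(6) = 2.

2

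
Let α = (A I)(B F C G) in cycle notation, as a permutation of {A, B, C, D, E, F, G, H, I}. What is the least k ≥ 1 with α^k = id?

The disjoint cycles have lengths 4, 2, 1, 1, 1.
The order is lcm(4, 2) = 4.

4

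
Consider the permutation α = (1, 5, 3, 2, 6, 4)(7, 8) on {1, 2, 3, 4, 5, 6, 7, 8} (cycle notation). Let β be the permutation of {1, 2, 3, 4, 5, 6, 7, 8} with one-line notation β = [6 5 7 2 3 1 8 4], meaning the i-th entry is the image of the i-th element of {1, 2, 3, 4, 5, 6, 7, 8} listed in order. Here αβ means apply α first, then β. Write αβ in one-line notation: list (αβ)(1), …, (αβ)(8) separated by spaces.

For each element, apply α then β: 1 → 5 → 3; 2 → 6 → 1; 3 → 2 → 5; 4 → 1 → 6; 5 → 3 → 7; 6 → 4 → 2; 7 → 8 → 4; 8 → 7 → 8.
So αβ in one-line form is 3 1 5 6 7 2 4 8.

3 1 5 6 7 2 4 8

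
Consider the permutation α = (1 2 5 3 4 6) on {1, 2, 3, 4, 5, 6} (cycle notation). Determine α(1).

In the cycle (1 2 5 3 4 6), 1 is followed by 2, so α(1) = 2.

2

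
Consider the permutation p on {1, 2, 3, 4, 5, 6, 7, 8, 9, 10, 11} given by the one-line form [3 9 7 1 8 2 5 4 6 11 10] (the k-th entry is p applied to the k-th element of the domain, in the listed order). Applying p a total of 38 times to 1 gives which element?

Tracing 1 → 3 → … returns to 1 after 6 steps, so 1 lies in a 6-cycle (1, 3, 7, 5, 8, 4).
Since the cycle has length 6, p^38 acts on it the same as p^2 (38 mod 6 = 2).
Stepping 2 places around the cycle: 1 → 3 → 7.

7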